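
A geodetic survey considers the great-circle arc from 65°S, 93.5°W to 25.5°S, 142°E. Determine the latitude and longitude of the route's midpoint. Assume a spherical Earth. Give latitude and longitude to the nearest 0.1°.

Write both endpoints as unit vectors p₁, p₂ with components (cos φ cos λ, cos φ sin λ, sin φ).
The central angle between the endpoints is δ = arccos(p₁·p₂) ≈ 1.396 rad (80.0°).
Interpolate at f = 1/2 with slerp weights a = sin((1−f)δ)/sin δ ≈ 0.653, b = sin(fδ)/sin δ ≈ 0.653.
p = a·p₁ + b·p₂ ≈ (-0.481, 0.087, -0.872); φ = arcsin(p_z) ≈ -60.74°, λ = atan2(p_y, p_x) ≈ 169.71°.

≈ 60.7°S, 169.7°E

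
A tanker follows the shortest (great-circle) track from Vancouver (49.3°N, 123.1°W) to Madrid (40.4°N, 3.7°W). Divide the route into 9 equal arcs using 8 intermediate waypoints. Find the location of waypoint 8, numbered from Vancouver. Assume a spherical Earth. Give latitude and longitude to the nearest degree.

≈ 47°N, 11°W

From cos δ = sin φ₁ sin φ₂ + cos φ₁ cos φ₂ cos Δλ, the central angle is δ ≈ 1.321 rad (75.7°).
Interpolate at f = 8/9 with slerp weights a = sin((1−f)δ)/sin δ ≈ 0.151, b = sin(fδ)/sin δ ≈ 0.952.
p = a·p₁ + b·p₂ ≈ (0.670, -0.129, 0.731); φ = arcsin(p_z) ≈ 47.00°, λ = atan2(p_y, p_x) ≈ -10.92°.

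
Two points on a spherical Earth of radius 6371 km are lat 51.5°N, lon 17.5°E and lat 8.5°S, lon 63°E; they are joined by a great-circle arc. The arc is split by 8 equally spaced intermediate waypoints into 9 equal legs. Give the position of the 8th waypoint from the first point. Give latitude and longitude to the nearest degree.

≈ lat 1°S, lon 59°E

Write both endpoints as unit vectors p₁, p₂ with components (cos φ cos λ, cos φ sin λ, sin φ).
The central angle between the endpoints is δ = arccos(p₁·p₂) ≈ 1.249 rad (71.6°).
Interpolate at f = 8/9 with slerp weights a = sin((1−f)δ)/sin δ ≈ 0.146, b = sin(fδ)/sin δ ≈ 0.944.
p = a·p₁ + b·p₂ ≈ (0.511, 0.859, -0.025); φ = arcsin(p_z) ≈ -1.46°, λ = atan2(p_y, p_x) ≈ 59.29°.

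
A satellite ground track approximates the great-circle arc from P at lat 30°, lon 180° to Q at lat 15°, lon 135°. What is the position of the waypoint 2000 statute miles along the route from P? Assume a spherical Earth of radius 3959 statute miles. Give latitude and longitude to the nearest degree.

≈ lat 22°, lon 149°

Write both endpoints as unit vectors p₁, p₂ with components (cos φ cos λ, cos φ sin λ, sin φ).
The central angle between the endpoints is δ = arccos(p₁·p₂) ≈ 0.766 rad (43.9°). The total great-circle distance is δ·R ≈ 0.766 × 3959 ≈ 3031 mi, so the target fraction is f = 2000/3031 ≈ 0.660.
Interpolate at f ≈ 0.660 with slerp weights a = sin((1−f)δ)/sin δ ≈ 0.372, b = sin(fδ)/sin δ ≈ 0.698.
p = a·p₁ + b·p₂ ≈ (-0.799, 0.477, 0.367); φ = arcsin(p_z) ≈ 21.50°, λ = atan2(p_y, p_x) ≈ 149.16°.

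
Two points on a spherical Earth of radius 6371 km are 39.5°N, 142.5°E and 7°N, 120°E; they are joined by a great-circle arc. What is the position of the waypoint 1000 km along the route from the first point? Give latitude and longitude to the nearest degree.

≈ 32°N, 136°E

The haversine formula gives a central angle δ ≈ 0.668 rad (38.3°) between the endpoints. The total great-circle distance is δ·R ≈ 0.668 × 6371 ≈ 4256 km, so the target fraction is f = 1000/4256 ≈ 0.235.
Interpolate at f ≈ 0.235 with slerp weights a = sin((1−f)δ)/sin δ ≈ 0.790, b = sin(fδ)/sin δ ≈ 0.252.
p = a·p₁ + b·p₂ ≈ (-0.609, 0.588, 0.533); φ = arcsin(p_z) ≈ 32.21°, λ = atan2(p_y, p_x) ≈ 135.99°.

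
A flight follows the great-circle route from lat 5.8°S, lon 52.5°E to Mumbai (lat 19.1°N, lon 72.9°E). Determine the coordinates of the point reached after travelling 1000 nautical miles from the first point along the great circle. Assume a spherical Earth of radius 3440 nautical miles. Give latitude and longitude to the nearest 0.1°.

≈ lat 7.3°N, lon 62.8°E

Write both endpoints as unit vectors p₁, p₂ with components (cos φ cos λ, cos φ sin λ, sin φ).
The central angle between the endpoints is δ = arccos(p₁·p₂) ≈ 0.558 rad (32.0°). The total great-circle distance is δ·R ≈ 0.558 × 3440 ≈ 1921 nmi, so the target fraction is f = 1000/1921 ≈ 0.521.
Interpolate at f ≈ 0.521 with slerp weights a = sin((1−f)δ)/sin δ ≈ 0.499, b = sin(fδ)/sin δ ≈ 0.541.
p = a·p₁ + b·p₂ ≈ (0.453, 0.883, 0.127); φ = arcsin(p_z) ≈ 7.27°, λ = atan2(p_y, p_x) ≈ 62.85°.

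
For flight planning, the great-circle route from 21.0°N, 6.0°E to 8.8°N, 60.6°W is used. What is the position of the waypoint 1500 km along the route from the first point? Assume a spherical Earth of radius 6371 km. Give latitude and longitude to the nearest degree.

≈ 20°N, 8°W

The haversine formula gives a central angle δ ≈ 1.136 rad (65.1°) between the endpoints. The total great-circle distance is δ·R ≈ 1.136 × 6371 ≈ 7237 km, so the target fraction is f = 1500/7237 ≈ 0.207.
Interpolate at f ≈ 0.207 with slerp weights a = sin((1−f)δ)/sin δ ≈ 0.864, b = sin(fδ)/sin δ ≈ 0.257.
p = a·p₁ + b·p₂ ≈ (0.927, -0.137, 0.349); φ = arcsin(p_z) ≈ 20.43°, λ = atan2(p_y, p_x) ≈ -8.41°.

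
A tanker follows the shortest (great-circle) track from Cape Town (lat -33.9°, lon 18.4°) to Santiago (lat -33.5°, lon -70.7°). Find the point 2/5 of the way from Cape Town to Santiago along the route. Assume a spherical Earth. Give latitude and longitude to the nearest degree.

Convert each endpoint to a unit vector on the sphere (x = cos φ cos λ, y = cos φ sin λ, z = sin φ).
The central angle between the endpoints is δ = arccos(p₁·p₂) ≈ 1.246 rad (71.4°).
Interpolate at f = 2/5 with slerp weights a = sin((1−f)δ)/sin δ ≈ 0.717, b = sin(fδ)/sin δ ≈ 0.504.
p = a·p₁ + b·p₂ ≈ (0.704, -0.209, -0.679); φ = arcsin(p_z) ≈ -42.74°, λ = atan2(p_y, p_x) ≈ -16.54°.

≈ lat -43°, lon -17°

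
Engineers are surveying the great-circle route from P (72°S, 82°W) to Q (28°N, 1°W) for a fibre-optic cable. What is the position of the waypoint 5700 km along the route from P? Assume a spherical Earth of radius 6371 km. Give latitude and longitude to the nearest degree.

Write both endpoints as unit vectors p₁, p₂ with components (cos φ cos λ, cos φ sin λ, sin φ).
The central angle between the endpoints is δ = arccos(p₁·p₂) ≈ 1.986 rad (113.8°). The total great-circle distance is δ·R ≈ 1.986 × 6371 ≈ 12656 km, so the target fraction is f = 5700/12656 ≈ 0.450.
Interpolate at f ≈ 0.450 with slerp weights a = sin((1−f)δ)/sin δ ≈ 0.970, b = sin(fδ)/sin δ ≈ 0.853.
p = a·p₁ + b·p₂ ≈ (0.794, -0.310, -0.522); φ = arcsin(p_z) ≈ -31.49°, λ = atan2(p_y, p_x) ≈ -21.32°.

≈ (31°S, 21°W)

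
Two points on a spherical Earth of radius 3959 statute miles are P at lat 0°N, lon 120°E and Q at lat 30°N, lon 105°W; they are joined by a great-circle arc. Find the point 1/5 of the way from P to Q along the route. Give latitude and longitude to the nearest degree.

Write both endpoints as unit vectors p₁, p₂ with components (cos φ cos λ, cos φ sin λ, sin φ).
The central angle between the endpoints is δ = arccos(p₁·p₂) ≈ 2.230 rad (127.8°).
Interpolate at f = 1/5 with slerp weights a = sin((1−f)δ)/sin δ ≈ 1.236, b = sin(fδ)/sin δ ≈ 0.546.
p = a·p₁ + b·p₂ ≈ (-0.740, 0.614, 0.273); φ = arcsin(p_z) ≈ 15.83°, λ = atan2(p_y, p_x) ≈ 140.32°.

≈ lat 16°N, lon 140°E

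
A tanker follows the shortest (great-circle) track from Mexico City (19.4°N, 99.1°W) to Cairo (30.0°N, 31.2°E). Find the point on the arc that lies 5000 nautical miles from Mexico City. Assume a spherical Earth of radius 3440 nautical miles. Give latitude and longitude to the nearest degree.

≈ 44°N, 1°E

Write both endpoints as unit vectors p₁, p₂ with components (cos φ cos λ, cos φ sin λ, sin φ).
The central angle between the endpoints is δ = arccos(p₁·p₂) ≈ 1.941 rad (111.2°). The total great-circle distance is δ·R ≈ 1.941 × 3440 ≈ 6679 nmi, so the target fraction is f = 5000/6679 ≈ 0.749.
Interpolate at f ≈ 0.749 with slerp weights a = sin((1−f)δ)/sin δ ≈ 0.503, b = sin(fδ)/sin δ ≈ 1.065.
p = a·p₁ + b·p₂ ≈ (0.714, 0.010, 0.700); φ = arcsin(p_z) ≈ 44.41°, λ = atan2(p_y, p_x) ≈ 0.76°.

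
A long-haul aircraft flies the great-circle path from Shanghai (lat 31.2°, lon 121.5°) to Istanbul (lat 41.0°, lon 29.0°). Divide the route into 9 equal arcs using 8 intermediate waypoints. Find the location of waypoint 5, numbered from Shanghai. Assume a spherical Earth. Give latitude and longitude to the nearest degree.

≈ lat 47°, lon 73°

The haversine formula gives a central angle δ ≈ 1.254 rad (71.8°) between the endpoints.
Interpolate at f = 5/9 with slerp weights a = sin((1−f)δ)/sin δ ≈ 0.557, b = sin(fδ)/sin δ ≈ 0.675.
p = a·p₁ + b·p₂ ≈ (0.197, 0.653, 0.731); φ = arcsin(p_z) ≈ 47.00°, λ = atan2(p_y, p_x) ≈ 73.22°.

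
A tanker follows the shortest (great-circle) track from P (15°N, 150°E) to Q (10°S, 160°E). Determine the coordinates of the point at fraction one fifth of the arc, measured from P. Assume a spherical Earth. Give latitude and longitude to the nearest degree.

≈ (10°N, 152°E)

Convert each endpoint to a unit vector on the sphere (x = cos φ cos λ, y = cos φ sin λ, z = sin φ).
The central angle between the endpoints is δ = arccos(p₁·p₂) ≈ 0.469 rad (26.9°).
Interpolate at f = 1/5 with slerp weights a = sin((1−f)δ)/sin δ ≈ 0.811, b = sin(fδ)/sin δ ≈ 0.207.
p = a·p₁ + b·p₂ ≈ (-0.870, 0.461, 0.174); φ = arcsin(p_z) ≈ 10.01°, λ = atan2(p_y, p_x) ≈ 152.06°.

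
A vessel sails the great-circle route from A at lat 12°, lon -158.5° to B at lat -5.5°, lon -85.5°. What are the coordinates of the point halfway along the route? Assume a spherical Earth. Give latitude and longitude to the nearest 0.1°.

≈ lat 4.0°, lon -121.6°

From cos δ = sin φ₁ sin φ₂ + cos φ₁ cos φ₂ cos Δλ, the central angle is δ ≈ 1.303 rad (74.6°).
Interpolate at f = 1/2 with slerp weights a = sin((1−f)δ)/sin δ ≈ 0.629, b = sin(fδ)/sin δ ≈ 0.629.
p = a·p₁ + b·p₂ ≈ (-0.523, -0.849, 0.070); φ = arcsin(p_z) ≈ 4.04°, λ = atan2(p_y, p_x) ≈ -121.63°.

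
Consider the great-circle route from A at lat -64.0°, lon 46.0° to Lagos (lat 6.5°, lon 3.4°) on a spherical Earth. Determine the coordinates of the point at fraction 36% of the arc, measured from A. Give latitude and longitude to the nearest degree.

Convert each endpoint to a unit vector on the sphere (x = cos φ cos λ, y = cos φ sin λ, z = sin φ).
The central angle between the endpoints is δ = arccos(p₁·p₂) ≈ 1.350 rad (77.4°).
Interpolate at f = 0.36 with slerp weights a = sin((1−f)δ)/sin δ ≈ 0.779, b = sin(fδ)/sin δ ≈ 0.479.
p = a·p₁ + b·p₂ ≈ (0.712, 0.274, -0.646); φ = arcsin(p_z) ≈ -40.27°, λ = atan2(p_y, p_x) ≈ 21.04°.

≈ lat -40°, lon 21°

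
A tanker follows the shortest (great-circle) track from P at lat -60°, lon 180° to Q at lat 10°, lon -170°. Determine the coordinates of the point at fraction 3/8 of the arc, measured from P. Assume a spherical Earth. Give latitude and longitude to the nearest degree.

Write both endpoints as unit vectors p₁, p₂ with components (cos φ cos λ, cos φ sin λ, sin φ).
The central angle between the endpoints is δ = arccos(p₁·p₂) ≈ 1.230 rad (70.5°).
Interpolate at f = 3/8 with slerp weights a = sin((1−f)δ)/sin δ ≈ 0.738, b = sin(fδ)/sin δ ≈ 0.472.
p = a·p₁ + b·p₂ ≈ (-0.827, -0.081, -0.557); φ = arcsin(p_z) ≈ -33.83°, λ = atan2(p_y, p_x) ≈ -174.42°.

≈ lat -34°, lon -174°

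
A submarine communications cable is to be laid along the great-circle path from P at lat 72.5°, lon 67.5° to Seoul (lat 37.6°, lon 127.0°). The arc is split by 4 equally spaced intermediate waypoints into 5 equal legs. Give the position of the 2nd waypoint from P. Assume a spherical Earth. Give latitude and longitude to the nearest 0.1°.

Convert each endpoint to a unit vector on the sphere (x = cos φ cos λ, y = cos φ sin λ, z = sin φ).
The central angle between the endpoints is δ = arccos(p₁·p₂) ≈ 0.791 rad (45.3°).
Interpolate at f = 2/5 with slerp weights a = sin((1−f)δ)/sin δ ≈ 0.643, b = sin(fδ)/sin δ ≈ 0.438.
p = a·p₁ + b·p₂ ≈ (-0.135, 0.455, 0.880); φ = arcsin(p_z) ≈ 61.64°, λ = atan2(p_y, p_x) ≈ 106.48°.

≈ lat 61.6°, lon 106.5°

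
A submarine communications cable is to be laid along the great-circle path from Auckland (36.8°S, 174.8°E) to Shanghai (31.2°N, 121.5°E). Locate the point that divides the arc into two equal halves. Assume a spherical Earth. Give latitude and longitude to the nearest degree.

Write both endpoints as unit vectors p₁, p₂ with components (cos φ cos λ, cos φ sin λ, sin φ).
The central angle between the endpoints is δ = arccos(p₁·p₂) ≈ 1.472 rad (84.3°).
Interpolate at f = 1/2 with slerp weights a = sin((1−f)δ)/sin δ ≈ 0.675, b = sin(fδ)/sin δ ≈ 0.675.
p = a·p₁ + b·p₂ ≈ (-0.839, 0.541, -0.055); φ = arcsin(p_z) ≈ -3.13°, λ = atan2(p_y, p_x) ≈ 147.20°.

≈ (3°S, 147°E)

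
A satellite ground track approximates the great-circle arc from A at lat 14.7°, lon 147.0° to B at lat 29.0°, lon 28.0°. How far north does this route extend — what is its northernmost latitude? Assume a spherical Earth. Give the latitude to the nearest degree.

The great circle lies in the plane with unit normal n̂ = (p₁ × p₂)/|p₁ × p₂|.
Here n̂_z ≈ -0.772; the vertex latitude is φ_max = arccos|n̂_z| ≈ 39.4°.
Check via Clairaut: cos φ_max = |cos φ₁| · sin C = cos(14.7°)·sin(53.0°) ≈ 0.772, again giving ≈ 39.4°.

≈ 39°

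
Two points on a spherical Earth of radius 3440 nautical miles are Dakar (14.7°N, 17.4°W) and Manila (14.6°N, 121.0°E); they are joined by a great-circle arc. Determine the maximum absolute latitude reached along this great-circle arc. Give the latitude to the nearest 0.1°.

The great circle lies in the plane with unit normal n̂ = (p₁ × p₂)/|p₁ × p₂|.
Here n̂_z ≈ +0.805; the vertex latitude is φ_max = arccos|n̂_z| ≈ 36.4°.

≈ 36.4°N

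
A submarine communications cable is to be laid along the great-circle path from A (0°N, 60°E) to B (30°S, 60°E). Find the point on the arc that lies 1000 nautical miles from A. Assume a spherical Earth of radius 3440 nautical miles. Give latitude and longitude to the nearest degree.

≈ (17°S, 60°E)

Write both endpoints as unit vectors p₁, p₂ with components (cos φ cos λ, cos φ sin λ, sin φ).
The central angle between the endpoints is δ = arccos(p₁·p₂) ≈ 0.524 rad (30.0°). The total great-circle distance is δ·R ≈ 0.524 × 3440 ≈ 1801 nmi, so the target fraction is f = 1000/1801 ≈ 0.555.
Interpolate at f ≈ 0.555 with slerp weights a = sin((1−f)δ)/sin δ ≈ 0.462, b = sin(fδ)/sin δ ≈ 0.573.
p = a·p₁ + b·p₂ ≈ (0.479, 0.830, -0.287); φ = arcsin(p_z) ≈ -16.66°, λ = atan2(p_y, p_x) ≈ 60.00°.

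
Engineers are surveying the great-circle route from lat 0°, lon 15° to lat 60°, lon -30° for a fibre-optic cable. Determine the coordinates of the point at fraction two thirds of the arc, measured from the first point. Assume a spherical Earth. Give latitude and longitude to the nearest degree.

The haversine formula gives a central angle δ ≈ 1.209 rad (69.3°) between the endpoints.
Interpolate at f = 2/3 with slerp weights a = sin((1−f)δ)/sin δ ≈ 0.419, b = sin(fδ)/sin δ ≈ 0.772.
p = a·p₁ + b·p₂ ≈ (0.739, -0.084, 0.668); φ = arcsin(p_z) ≈ 41.93°, λ = atan2(p_y, p_x) ≈ -6.51°.

≈ lat 42°, lon -7°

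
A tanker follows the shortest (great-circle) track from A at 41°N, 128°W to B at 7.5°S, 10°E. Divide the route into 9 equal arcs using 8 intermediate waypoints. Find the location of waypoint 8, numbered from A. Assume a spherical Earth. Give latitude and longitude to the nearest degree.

≈ 3°N, 1°E

The haversine formula gives a central angle δ ≈ 2.268 rad (129.9°) between the endpoints.
Interpolate at f = 8/9 with slerp weights a = sin((1−f)δ)/sin δ ≈ 0.325, b = sin(fδ)/sin δ ≈ 1.177.
p = a·p₁ + b·p₂ ≈ (0.998, 0.009, 0.060); φ = arcsin(p_z) ≈ 3.42°, λ = atan2(p_y, p_x) ≈ 0.54°.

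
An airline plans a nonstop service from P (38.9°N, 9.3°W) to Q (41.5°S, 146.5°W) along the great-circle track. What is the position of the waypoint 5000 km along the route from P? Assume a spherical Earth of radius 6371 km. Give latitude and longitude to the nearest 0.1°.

≈ (15.6°N, 53.4°W)

Convert each endpoint to a unit vector on the sphere (x = cos φ cos λ, y = cos φ sin λ, z = sin φ).
The central angle between the endpoints is δ = arccos(p₁·p₂) ≈ 2.575 rad (147.5°). The total great-circle distance is δ·R ≈ 2.575 × 6371 ≈ 16406 km, so the target fraction is f = 5000/16406 ≈ 0.305.
Interpolate at f ≈ 0.305 with slerp weights a = sin((1−f)δ)/sin δ ≈ 1.819, b = sin(fδ)/sin δ ≈ 1.317.
p = a·p₁ + b·p₂ ≈ (0.574, -0.773, 0.269); φ = arcsin(p_z) ≈ 15.63°, λ = atan2(p_y, p_x) ≈ -53.39°.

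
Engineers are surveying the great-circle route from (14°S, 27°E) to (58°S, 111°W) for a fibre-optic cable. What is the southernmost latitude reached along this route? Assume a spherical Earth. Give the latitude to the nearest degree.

≈ 70°S

The great circle lies in the plane with unit normal n̂ = (p₁ × p₂)/|p₁ × p₂|.
Here n̂_z ≈ -0.350; the vertex latitude is φ_max = arccos|n̂_z| ≈ 69.5°.
Check via Clairaut: cos φ_max = |cos φ₁| · sin C = cos(14.0°)·sin(158.9°) ≈ 0.350, again giving ≈ 69.5°.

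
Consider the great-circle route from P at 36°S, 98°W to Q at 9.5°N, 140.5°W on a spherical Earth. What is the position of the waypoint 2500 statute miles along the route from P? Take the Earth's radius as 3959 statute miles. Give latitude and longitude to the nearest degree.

≈ 10°S, 125°W

The haversine formula gives a central angle δ ≈ 1.057 rad (60.6°) between the endpoints. The total great-circle distance is δ·R ≈ 1.057 × 3959 ≈ 4186 mi, so the target fraction is f = 2500/4186 ≈ 0.597.
Interpolate at f ≈ 0.597 with slerp weights a = sin((1−f)δ)/sin δ ≈ 0.474, b = sin(fδ)/sin δ ≈ 0.678.
p = a·p₁ + b·p₂ ≈ (-0.569, -0.805, -0.167); φ = arcsin(p_z) ≈ -9.61°, λ = atan2(p_y, p_x) ≈ -125.26°.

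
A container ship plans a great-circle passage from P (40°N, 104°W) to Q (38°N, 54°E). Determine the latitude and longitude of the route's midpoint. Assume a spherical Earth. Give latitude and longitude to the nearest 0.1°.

Convert each endpoint to a unit vector on the sphere (x = cos φ cos λ, y = cos φ sin λ, z = sin φ).
The central angle between the endpoints is δ = arccos(p₁·p₂) ≈ 1.735 rad (99.4°).
Interpolate at f = 1/2 with slerp weights a = sin((1−f)δ)/sin δ ≈ 0.773, b = sin(fδ)/sin δ ≈ 0.773.
p = a·p₁ + b·p₂ ≈ (0.215, -0.082, 0.973); φ = arcsin(p_z) ≈ 76.71°, λ = atan2(p_y, p_x) ≈ -20.84°.

≈ (76.7°N, 20.8°W)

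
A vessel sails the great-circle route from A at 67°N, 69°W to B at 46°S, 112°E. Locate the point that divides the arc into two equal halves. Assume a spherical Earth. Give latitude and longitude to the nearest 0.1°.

≈ 33.5°N, 113.3°E

Convert each endpoint to a unit vector on the sphere (x = cos φ cos λ, y = cos φ sin λ, z = sin φ).
The central angle between the endpoints is δ = arccos(p₁·p₂) ≈ 2.775 rad (159.0°).
Interpolate at f = 1/2 with slerp weights a = sin((1−f)δ)/sin δ ≈ 2.743, b = sin(fδ)/sin δ ≈ 2.743.
p = a·p₁ + b·p₂ ≈ (-0.330, 0.766, 0.552); φ = arcsin(p_z) ≈ 33.49°, λ = atan2(p_y, p_x) ≈ 113.29°.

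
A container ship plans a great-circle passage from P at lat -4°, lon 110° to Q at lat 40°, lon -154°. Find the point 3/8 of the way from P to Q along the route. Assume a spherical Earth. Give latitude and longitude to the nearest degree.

Convert each endpoint to a unit vector on the sphere (x = cos φ cos λ, y = cos φ sin λ, z = sin φ).
The central angle between the endpoints is δ = arccos(p₁·p₂) ≈ 1.696 rad (97.2°).
Interpolate at f = 3/8 with slerp weights a = sin((1−f)δ)/sin δ ≈ 0.879, b = sin(fδ)/sin δ ≈ 0.599.
p = a·p₁ + b·p₂ ≈ (-0.712, 0.623, 0.323); φ = arcsin(p_z) ≈ 18.87°, λ = atan2(p_y, p_x) ≈ 138.81°.

≈ lat 19°, lon 139°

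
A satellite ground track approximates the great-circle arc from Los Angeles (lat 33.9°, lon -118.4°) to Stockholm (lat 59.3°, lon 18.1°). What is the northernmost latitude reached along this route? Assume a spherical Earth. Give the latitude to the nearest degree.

≈ 73°

The great circle lies in the plane with unit normal n̂ = (p₁ × p₂)/|p₁ × p₂|.
Here n̂_z ≈ +0.296; the vertex latitude is φ_max = arccos|n̂_z| ≈ 72.8°.
Check via Clairaut: cos φ_max = |cos φ₁| · sin C = cos(33.9°)·sin(20.9°) ≈ 0.296, again giving ≈ 72.8°.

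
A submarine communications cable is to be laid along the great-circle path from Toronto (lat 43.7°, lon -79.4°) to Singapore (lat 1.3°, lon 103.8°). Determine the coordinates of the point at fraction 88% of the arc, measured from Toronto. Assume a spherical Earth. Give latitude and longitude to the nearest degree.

Convert each endpoint to a unit vector on the sphere (x = cos φ cos λ, y = cos φ sin λ, z = sin φ).
The central angle between the endpoints is δ = arccos(p₁·p₂) ≈ 2.355 rad (134.9°).
Interpolate at f = 0.88 with slerp weights a = sin((1−f)δ)/sin δ ≈ 0.394, b = sin(fδ)/sin δ ≈ 1.238.
p = a·p₁ + b·p₂ ≈ (-0.243, 0.922, 0.300); φ = arcsin(p_z) ≈ 17.46°, λ = atan2(p_y, p_x) ≈ 104.75°.

≈ lat 17°, lon 105°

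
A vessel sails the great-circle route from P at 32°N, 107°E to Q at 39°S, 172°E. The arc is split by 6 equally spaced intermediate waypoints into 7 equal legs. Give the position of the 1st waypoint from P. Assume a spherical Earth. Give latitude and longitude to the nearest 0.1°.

From cos δ = sin φ₁ sin φ₂ + cos φ₁ cos φ₂ cos Δλ, the central angle is δ ≈ 1.626 rad (93.2°).
Interpolate at f = 1/7 with slerp weights a = sin((1−f)δ)/sin δ ≈ 0.986, b = sin(fδ)/sin δ ≈ 0.231.
p = a·p₁ + b·p₂ ≈ (-0.422, 0.824, 0.377); φ = arcsin(p_z) ≈ 22.17°, λ = atan2(p_y, p_x) ≈ 117.10°.

≈ 22.2°N, 117.1°E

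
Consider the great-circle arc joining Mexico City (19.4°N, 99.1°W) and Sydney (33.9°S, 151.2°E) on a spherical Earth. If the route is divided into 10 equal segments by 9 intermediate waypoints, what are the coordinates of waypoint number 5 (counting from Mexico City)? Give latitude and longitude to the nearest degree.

From cos δ = sin φ₁ sin φ₂ + cos φ₁ cos φ₂ cos Δλ, the central angle is δ ≈ 2.037 rad (116.7°).
Interpolate at f = 5/10 with slerp weights a = sin((1−f)δ)/sin δ ≈ 0.953, b = sin(fδ)/sin δ ≈ 0.953.
p = a·p₁ + b·p₂ ≈ (-0.835, -0.506, -0.215); φ = arcsin(p_z) ≈ -12.41°, λ = atan2(p_y, p_x) ≈ -148.77°.

≈ 12°S, 149°W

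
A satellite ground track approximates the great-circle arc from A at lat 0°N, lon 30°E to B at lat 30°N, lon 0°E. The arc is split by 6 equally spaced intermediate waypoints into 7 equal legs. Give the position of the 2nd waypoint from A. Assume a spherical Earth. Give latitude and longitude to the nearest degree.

Write both endpoints as unit vectors p₁, p₂ with components (cos φ cos λ, cos φ sin λ, sin φ).
The central angle between the endpoints is δ = arccos(p₁·p₂) ≈ 0.723 rad (41.4°).
Interpolate at f = 2/7 with slerp weights a = sin((1−f)δ)/sin δ ≈ 0.746, b = sin(fδ)/sin δ ≈ 0.310.
p = a·p₁ + b·p₂ ≈ (0.915, 0.373, 0.155); φ = arcsin(p_z) ≈ 8.92°, λ = atan2(p_y, p_x) ≈ 22.19°.

≈ lat 9°N, lon 22°E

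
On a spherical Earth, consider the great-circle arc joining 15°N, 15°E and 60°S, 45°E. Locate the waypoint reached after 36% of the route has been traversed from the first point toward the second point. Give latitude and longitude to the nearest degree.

Write both endpoints as unit vectors p₁, p₂ with components (cos φ cos λ, cos φ sin λ, sin φ).
The central angle between the endpoints is δ = arccos(p₁·p₂) ≈ 1.375 rad (78.8°).
Interpolate at f = 0.36 with slerp weights a = sin((1−f)δ)/sin δ ≈ 0.786, b = sin(fδ)/sin δ ≈ 0.484.
p = a·p₁ + b·p₂ ≈ (0.904, 0.368, -0.216); φ = arcsin(p_z) ≈ -12.48°, λ = atan2(p_y, p_x) ≈ 22.12°.

≈ 12°S, 22°E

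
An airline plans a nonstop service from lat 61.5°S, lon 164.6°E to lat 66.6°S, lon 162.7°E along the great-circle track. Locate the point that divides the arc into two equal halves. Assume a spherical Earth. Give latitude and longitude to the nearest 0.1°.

The haversine formula gives a central angle δ ≈ 0.090 rad (5.2°) between the endpoints.
Interpolate at f = 1/2 with slerp weights a = sin((1−f)δ)/sin δ ≈ 0.501, b = sin(fδ)/sin δ ≈ 0.501.
p = a·p₁ + b·p₂ ≈ (-0.420, 0.123, -0.899); φ = arcsin(p_z) ≈ -64.05°, λ = atan2(p_y, p_x) ≈ 163.74°.

≈ lat 64.1°S, lon 163.7°E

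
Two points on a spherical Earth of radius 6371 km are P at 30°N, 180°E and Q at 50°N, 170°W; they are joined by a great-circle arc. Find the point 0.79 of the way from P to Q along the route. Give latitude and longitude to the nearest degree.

Write both endpoints as unit vectors p₁, p₂ with components (cos φ cos λ, cos φ sin λ, sin φ).
The central angle between the endpoints is δ = arccos(p₁·p₂) ≈ 0.373 rad (21.4°).
Interpolate at f = 0.79 with slerp weights a = sin((1−f)δ)/sin δ ≈ 0.215, b = sin(fδ)/sin δ ≈ 0.797.
p = a·p₁ + b·p₂ ≈ (-0.690, -0.089, 0.718); φ = arcsin(p_z) ≈ 45.88°, λ = atan2(p_y, p_x) ≈ -172.66°.

≈ 46°N, 173°W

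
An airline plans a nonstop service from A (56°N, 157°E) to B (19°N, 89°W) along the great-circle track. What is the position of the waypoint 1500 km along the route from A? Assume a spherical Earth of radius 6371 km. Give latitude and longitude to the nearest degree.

≈ (61°N, 179°W)

From cos δ = sin φ₁ sin φ₂ + cos φ₁ cos φ₂ cos Δλ, the central angle is δ ≈ 1.516 rad (86.9°). The total great-circle distance is δ·R ≈ 1.516 × 6371 ≈ 9658 km, so the target fraction is f = 1500/9658 ≈ 0.155.
Interpolate at f ≈ 0.155 with slerp weights a = sin((1−f)δ)/sin δ ≈ 0.960, b = sin(fδ)/sin δ ≈ 0.234.
p = a·p₁ + b·p₂ ≈ (-0.490, -0.011, 0.872); φ = arcsin(p_z) ≈ 60.65°, λ = atan2(p_y, p_x) ≈ -178.69°.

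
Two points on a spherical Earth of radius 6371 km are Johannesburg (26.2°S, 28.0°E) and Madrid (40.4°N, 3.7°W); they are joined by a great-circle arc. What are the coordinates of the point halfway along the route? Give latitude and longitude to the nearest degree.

Write both endpoints as unit vectors p₁, p₂ with components (cos φ cos λ, cos φ sin λ, sin φ).
The central angle between the endpoints is δ = arccos(p₁·p₂) ≈ 1.271 rad (72.8°).
Interpolate at f = 1/2 with slerp weights a = sin((1−f)δ)/sin δ ≈ 0.621, b = sin(fδ)/sin δ ≈ 0.621.
p = a·p₁ + b·p₂ ≈ (0.964, 0.231, 0.128); φ = arcsin(p_z) ≈ 7.38°, λ = atan2(p_y, p_x) ≈ 13.48°.

≈ 7°N, 13°E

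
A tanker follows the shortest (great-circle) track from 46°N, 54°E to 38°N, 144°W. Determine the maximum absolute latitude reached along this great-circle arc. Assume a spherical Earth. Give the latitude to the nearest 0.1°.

The great circle lies in the plane with unit normal n̂ = (p₁ × p₂)/|p₁ × p₂|.
Here n̂_z ≈ +0.170; the vertex latitude is φ_max = arccos|n̂_z| ≈ 80.2°.

≈ 80.2°N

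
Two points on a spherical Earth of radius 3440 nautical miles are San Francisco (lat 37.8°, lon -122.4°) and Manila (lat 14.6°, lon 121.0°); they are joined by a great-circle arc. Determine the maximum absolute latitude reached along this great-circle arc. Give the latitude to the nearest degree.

The great circle lies in the plane with unit normal n̂ = (p₁ × p₂)/|p₁ × p₂|.
Here n̂_z ≈ -0.696; the vertex latitude is φ_max = arccos|n̂_z| ≈ 45.9°.
Check via Clairaut: cos φ_max = |cos φ₁| · sin C = cos(37.8°)·sin(61.8°) ≈ 0.696, again giving ≈ 45.9°.

≈ 46°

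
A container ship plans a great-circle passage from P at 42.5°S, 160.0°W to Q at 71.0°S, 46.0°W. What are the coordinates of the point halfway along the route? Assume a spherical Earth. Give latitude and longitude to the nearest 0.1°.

The haversine formula gives a central angle δ ≈ 0.999 rad (57.2°) between the endpoints.
Interpolate at f = 1/2 with slerp weights a = sin((1−f)δ)/sin δ ≈ 0.570, b = sin(fδ)/sin δ ≈ 0.570.
p = a·p₁ + b·p₂ ≈ (-0.266, -0.277, -0.923); φ = arcsin(p_z) ≈ -67.42°, λ = atan2(p_y, p_x) ≈ -133.82°.

≈ 67.4°S, 133.8°W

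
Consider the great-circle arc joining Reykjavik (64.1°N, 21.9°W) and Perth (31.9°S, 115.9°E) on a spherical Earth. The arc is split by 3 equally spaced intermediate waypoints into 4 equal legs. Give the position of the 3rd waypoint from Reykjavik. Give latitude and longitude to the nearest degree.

≈ 0°N, 101°E

From cos δ = sin φ₁ sin φ₂ + cos φ₁ cos φ₂ cos Δλ, the central angle is δ ≈ 2.419 rad (138.6°).
Interpolate at f = 3/4 with slerp weights a = sin((1−f)δ)/sin δ ≈ 0.860, b = sin(fδ)/sin δ ≈ 1.467.
p = a·p₁ + b·p₂ ≈ (-0.196, 0.981, -0.002); φ = arcsin(p_z) ≈ -0.12°, λ = atan2(p_y, p_x) ≈ 101.29°.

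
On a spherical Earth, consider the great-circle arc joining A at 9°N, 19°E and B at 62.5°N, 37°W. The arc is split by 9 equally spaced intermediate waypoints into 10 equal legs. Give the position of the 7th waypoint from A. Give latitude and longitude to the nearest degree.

Convert each endpoint to a unit vector on the sphere (x = cos φ cos λ, y = cos φ sin λ, z = sin φ).
The central angle between the endpoints is δ = arccos(p₁·p₂) ≈ 1.166 rad (66.8°).
Interpolate at f = 7/10 with slerp weights a = sin((1−f)δ)/sin δ ≈ 0.373, b = sin(fδ)/sin δ ≈ 0.793.
p = a·p₁ + b·p₂ ≈ (0.640, -0.100, 0.761); φ = arcsin(p_z) ≈ 49.59°, λ = atan2(p_y, p_x) ≈ -8.91°.

≈ 50°N, 9°W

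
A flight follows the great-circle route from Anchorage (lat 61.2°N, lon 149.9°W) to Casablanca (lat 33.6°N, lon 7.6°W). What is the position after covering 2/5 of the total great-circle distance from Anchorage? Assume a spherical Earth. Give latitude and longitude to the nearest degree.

Write both endpoints as unit vectors p₁, p₂ with components (cos φ cos λ, cos φ sin λ, sin φ).
The central angle between the endpoints is δ = arccos(p₁·p₂) ≈ 1.403 rad (80.4°).
Interpolate at f = 2/5 with slerp weights a = sin((1−f)δ)/sin δ ≈ 0.756, b = sin(fδ)/sin δ ≈ 0.540.
p = a·p₁ + b·p₂ ≈ (0.130, -0.242, 0.961); φ = arcsin(p_z) ≈ 74.04°, λ = atan2(p_y, p_x) ≈ -61.72°.

≈ lat 74°N, lon 62°W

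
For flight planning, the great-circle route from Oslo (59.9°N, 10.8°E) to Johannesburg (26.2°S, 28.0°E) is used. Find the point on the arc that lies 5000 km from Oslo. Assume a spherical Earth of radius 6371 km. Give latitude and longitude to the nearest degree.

Write both endpoints as unit vectors p₁, p₂ with components (cos φ cos λ, cos φ sin λ, sin φ).
The central angle between the endpoints is δ = arccos(p₁·p₂) ≈ 1.523 rad (87.3°). The total great-circle distance is δ·R ≈ 1.523 × 6371 ≈ 9702 km, so the target fraction is f = 5000/9702 ≈ 0.515.
Interpolate at f ≈ 0.515 with slerp weights a = sin((1−f)δ)/sin δ ≈ 0.674, b = sin(fδ)/sin δ ≈ 0.707.
p = a·p₁ + b·p₂ ≈ (0.892, 0.361, 0.270); φ = arcsin(p_z) ≈ 15.69°, λ = atan2(p_y, p_x) ≈ 22.04°.

≈ 16°N, 22°E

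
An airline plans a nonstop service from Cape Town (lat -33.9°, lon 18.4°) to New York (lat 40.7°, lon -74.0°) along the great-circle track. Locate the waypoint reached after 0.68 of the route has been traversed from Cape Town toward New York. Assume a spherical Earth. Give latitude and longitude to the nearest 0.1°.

Write both endpoints as unit vectors p₁, p₂ with components (cos φ cos λ, cos φ sin λ, sin φ).
The central angle between the endpoints is δ = arccos(p₁·p₂) ≈ 1.971 rad (113.0°).
Interpolate at f = 0.68 with slerp weights a = sin((1−f)δ)/sin δ ≈ 0.641, b = sin(fδ)/sin δ ≈ 1.057.
p = a·p₁ + b·p₂ ≈ (0.725, -0.603, 0.332); φ = arcsin(p_z) ≈ 19.40°, λ = atan2(p_y, p_x) ≈ -39.72°.

≈ lat 19.4°, lon -39.7°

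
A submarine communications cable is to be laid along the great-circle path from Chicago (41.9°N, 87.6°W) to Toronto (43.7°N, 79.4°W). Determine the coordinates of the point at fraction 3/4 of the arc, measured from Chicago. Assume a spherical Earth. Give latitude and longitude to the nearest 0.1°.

From cos δ = sin φ₁ sin φ₂ + cos φ₁ cos φ₂ cos Δλ, the central angle is δ ≈ 0.110 rad (6.3°).
Interpolate at f = 3/4 with slerp weights a = sin((1−f)δ)/sin δ ≈ 0.250, b = sin(fδ)/sin δ ≈ 0.751.
p = a·p₁ + b·p₂ ≈ (0.108, -0.720, 0.686); φ = arcsin(p_z) ≈ 43.31°, λ = atan2(p_y, p_x) ≈ -81.49°.

≈ (43.3°N, 81.5°W)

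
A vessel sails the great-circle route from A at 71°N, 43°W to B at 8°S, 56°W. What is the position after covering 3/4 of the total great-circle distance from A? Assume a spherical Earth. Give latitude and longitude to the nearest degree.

The haversine formula gives a central angle δ ≈ 1.387 rad (79.5°) between the endpoints.
Interpolate at f = 3/4 with slerp weights a = sin((1−f)δ)/sin δ ≈ 0.346, b = sin(fδ)/sin δ ≈ 0.877.
p = a·p₁ + b·p₂ ≈ (0.568, -0.797, 0.205); φ = arcsin(p_z) ≈ 11.82°, λ = atan2(p_y, p_x) ≈ -54.52°.

≈ 12°N, 55°W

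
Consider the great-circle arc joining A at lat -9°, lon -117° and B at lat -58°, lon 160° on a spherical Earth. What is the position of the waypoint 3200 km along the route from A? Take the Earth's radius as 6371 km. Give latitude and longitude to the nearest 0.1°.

Write both endpoints as unit vectors p₁, p₂ with components (cos φ cos λ, cos φ sin λ, sin φ).
The central angle between the endpoints is δ = arccos(p₁·p₂) ≈ 1.373 rad (78.7°). The total great-circle distance is δ·R ≈ 1.373 × 6371 ≈ 8748 km, so the target fraction is f = 3200/8748 ≈ 0.366.
Interpolate at f ≈ 0.366 with slerp weights a = sin((1−f)δ)/sin δ ≈ 0.780, b = sin(fδ)/sin δ ≈ 0.491.
p = a·p₁ + b·p₂ ≈ (-0.594, -0.597, -0.538); φ = arcsin(p_z) ≈ -32.58°, λ = atan2(p_y, p_x) ≈ -134.85°.

≈ lat -32.6°, lon -134.8°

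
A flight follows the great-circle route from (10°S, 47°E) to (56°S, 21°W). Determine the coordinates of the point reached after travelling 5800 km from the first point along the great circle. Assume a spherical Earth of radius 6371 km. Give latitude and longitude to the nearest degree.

≈ (49°S, 5°E)

Convert each endpoint to a unit vector on the sphere (x = cos φ cos λ, y = cos φ sin λ, z = sin φ).
The central angle between the endpoints is δ = arccos(p₁·p₂) ≈ 1.213 rad (69.5°). The total great-circle distance is δ·R ≈ 1.213 × 6371 ≈ 7728 km, so the target fraction is f = 5800/7728 ≈ 0.751.
Interpolate at f ≈ 0.751 with slerp weights a = sin((1−f)δ)/sin δ ≈ 0.318, b = sin(fδ)/sin δ ≈ 0.843.
p = a·p₁ + b·p₂ ≈ (0.654, 0.060, -0.754); φ = arcsin(p_z) ≈ -48.96°, λ = atan2(p_y, p_x) ≈ 5.26°.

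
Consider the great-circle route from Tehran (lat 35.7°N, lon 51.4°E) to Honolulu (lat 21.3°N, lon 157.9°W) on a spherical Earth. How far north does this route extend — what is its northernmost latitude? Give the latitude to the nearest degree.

≈ 66°N

The great circle lies in the plane with unit normal n̂ = (p₁ × p₂)/|p₁ × p₂|.
Here n̂_z ≈ +0.414; the vertex latitude is φ_max = arccos|n̂_z| ≈ 65.5°.
Check via Clairaut: cos φ_max = |cos φ₁| · sin C = cos(35.7°)·sin(30.7°) ≈ 0.414, again giving ≈ 65.5°.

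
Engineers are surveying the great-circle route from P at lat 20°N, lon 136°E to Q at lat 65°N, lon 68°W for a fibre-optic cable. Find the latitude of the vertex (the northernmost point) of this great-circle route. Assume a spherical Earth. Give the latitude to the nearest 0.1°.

≈ 80.7°N

The great circle lies in the plane with unit normal n̂ = (p₁ × p₂)/|p₁ × p₂|.
Here n̂_z ≈ +0.162; the vertex latitude is φ_max = arccos|n̂_z| ≈ 80.7°.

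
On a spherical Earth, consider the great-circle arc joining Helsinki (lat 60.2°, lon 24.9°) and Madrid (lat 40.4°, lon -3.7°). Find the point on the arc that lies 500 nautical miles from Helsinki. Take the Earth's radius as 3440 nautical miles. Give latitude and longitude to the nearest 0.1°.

≈ lat 54.8°, lon 13.1°

Convert each endpoint to a unit vector on the sphere (x = cos φ cos λ, y = cos φ sin λ, z = sin φ).
The central angle between the endpoints is δ = arccos(p₁·p₂) ≈ 0.463 rad (26.5°). The total great-circle distance is δ·R ≈ 0.463 × 3440 ≈ 1593 nmi, so the target fraction is f = 500/1593 ≈ 0.314.
Interpolate at f ≈ 0.314 with slerp weights a = sin((1−f)δ)/sin δ ≈ 0.699, b = sin(fδ)/sin δ ≈ 0.324.
p = a·p₁ + b·p₂ ≈ (0.562, 0.130, 0.817); φ = arcsin(p_z) ≈ 54.79°, λ = atan2(p_y, p_x) ≈ 13.07°.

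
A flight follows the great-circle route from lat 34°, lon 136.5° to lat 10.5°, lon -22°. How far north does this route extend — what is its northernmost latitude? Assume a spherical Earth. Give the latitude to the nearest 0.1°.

The great circle lies in the plane with unit normal n̂ = (p₁ × p₂)/|p₁ × p₂|.
Here n̂_z ≈ -0.396; the vertex latitude is φ_max = arccos|n̂_z| ≈ 66.7°.
Check via Clairaut: cos φ_max = |cos φ₁| · sin C = cos(34.0°)·sin(28.5°) ≈ 0.396, again giving ≈ 66.7°.

≈ 66.7°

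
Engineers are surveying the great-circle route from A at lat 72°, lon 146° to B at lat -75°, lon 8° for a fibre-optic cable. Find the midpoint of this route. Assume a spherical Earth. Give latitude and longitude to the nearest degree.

≈ lat -4°, lon 90°

Convert each endpoint to a unit vector on the sphere (x = cos φ cos λ, y = cos φ sin λ, z = sin φ).
The central angle between the endpoints is δ = arccos(p₁·p₂) ≈ 2.932 rad (168.0°).
Interpolate at f = 1/2 with slerp weights a = sin((1−f)δ)/sin δ ≈ 4.777, b = sin(fδ)/sin δ ≈ 4.777.
p = a·p₁ + b·p₂ ≈ (0.001, 0.997, -0.071); φ = arcsin(p_z) ≈ -4.07°, λ = atan2(p_y, p_x) ≈ 89.97°.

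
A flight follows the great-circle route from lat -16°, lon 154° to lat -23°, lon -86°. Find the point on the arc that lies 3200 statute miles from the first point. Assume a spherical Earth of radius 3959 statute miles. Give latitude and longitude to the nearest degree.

Convert each endpoint to a unit vector on the sphere (x = cos φ cos λ, y = cos φ sin λ, z = sin φ).
The central angle between the endpoints is δ = arccos(p₁·p₂) ≈ 1.912 rad (109.6°). The total great-circle distance is δ·R ≈ 1.912 × 3959 ≈ 7570 mi, so the target fraction is f = 3200/7570 ≈ 0.423.
Interpolate at f ≈ 0.423 with slerp weights a = sin((1−f)δ)/sin δ ≈ 0.948, b = sin(fδ)/sin δ ≈ 0.767.
p = a·p₁ + b·p₂ ≈ (-0.769, -0.305, -0.561); φ = arcsin(p_z) ≈ -34.13°, λ = atan2(p_y, p_x) ≈ -158.35°.

≈ lat -34°, lon -158°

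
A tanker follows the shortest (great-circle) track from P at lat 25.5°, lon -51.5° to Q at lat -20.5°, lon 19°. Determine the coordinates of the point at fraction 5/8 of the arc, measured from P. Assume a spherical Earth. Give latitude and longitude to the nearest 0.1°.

≈ lat -3.1°, lon -7.2°

The haversine formula gives a central angle δ ≈ 1.439 rad (82.4°) between the endpoints.
Interpolate at f = 5/8 with slerp weights a = sin((1−f)δ)/sin δ ≈ 0.518, b = sin(fδ)/sin δ ≈ 0.790.
p = a·p₁ + b·p₂ ≈ (0.991, -0.125, -0.053); φ = arcsin(p_z) ≈ -3.06°, λ = atan2(p_y, p_x) ≈ -7.21°.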